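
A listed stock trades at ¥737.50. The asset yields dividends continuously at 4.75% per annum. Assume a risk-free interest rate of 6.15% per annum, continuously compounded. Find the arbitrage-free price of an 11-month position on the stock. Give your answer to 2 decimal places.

F = S·e^((r − q)T) = 737.50 · e^((0.0615 − 0.0475) × 11/12)
= 737.50 · e^0.012833 = 737.50 × 1.012916
F = ¥747.03

¥747.03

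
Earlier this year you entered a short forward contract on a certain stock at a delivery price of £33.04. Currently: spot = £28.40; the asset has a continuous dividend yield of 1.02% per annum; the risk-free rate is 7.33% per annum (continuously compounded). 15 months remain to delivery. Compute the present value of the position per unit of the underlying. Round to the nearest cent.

Current fair forward for the remaining 15 months: F = S·e^((r − q)·T), (r − q) = 0.0733 − 0.0102 = 0.0631
F = 28.40 · e^(0.0631 × 15/12) = 28.40 × 1.082069 = 30.7308
Value of long forward = (F − K)·e^(−rT) = (30.7308 − 33.04) · e^(−0.0733·15/12)
= -2.3092 × 0.912447 = -2.11
Short position value = −(long value) = £2.11

£2.11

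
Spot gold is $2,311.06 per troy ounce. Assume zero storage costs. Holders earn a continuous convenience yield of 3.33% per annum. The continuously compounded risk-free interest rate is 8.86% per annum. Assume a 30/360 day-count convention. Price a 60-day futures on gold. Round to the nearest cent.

Net carry = r + u − y = 0.0886 + 0.0000 − 0.0333 = 0.0553
F = S·e^((r+u−y)T) = 2311.06 · e^(0.0553 × 60/360) = 2311.06 · e^0.00921667
= 2311.06 × 1.00925927 = $2,332.46 per troy ounce

$2,332.46 per troy ounce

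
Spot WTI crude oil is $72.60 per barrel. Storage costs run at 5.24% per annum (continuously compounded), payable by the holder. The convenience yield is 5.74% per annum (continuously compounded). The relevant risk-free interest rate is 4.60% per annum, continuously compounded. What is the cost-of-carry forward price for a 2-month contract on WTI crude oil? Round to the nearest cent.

$73.10 per barrel

Net carry = r + u − y = 0.0460 + 0.0524 − 0.0574 = 0.0410
F = S·e^((r+u−y)T) = 72.60 · e^(0.0410 × 2/12) = 72.60 · e^0.006833
= 72.60 × 1.006856 = $73.10 per barrel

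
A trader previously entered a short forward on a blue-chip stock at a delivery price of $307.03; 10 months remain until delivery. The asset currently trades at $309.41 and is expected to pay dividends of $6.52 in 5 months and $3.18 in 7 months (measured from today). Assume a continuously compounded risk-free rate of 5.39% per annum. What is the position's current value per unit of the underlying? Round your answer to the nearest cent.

PV(remaining dividends) I = 6.52·e^(−0.0539·5/12) + 3.18·e^(−0.0539·7/12) = 9.4568
Current forward F = (S − I)·e^(rT) = (309.41 − 9.4568)·e^(0.0539·10/12) = 299.9532 × 1.045941 = 313.7333
Value (long) = (F − K)·e^(−rT) = (313.7333 − 307.03) × 0.956077 = 6.4089
Short position value = −(long value) = -$6.41

-$6.41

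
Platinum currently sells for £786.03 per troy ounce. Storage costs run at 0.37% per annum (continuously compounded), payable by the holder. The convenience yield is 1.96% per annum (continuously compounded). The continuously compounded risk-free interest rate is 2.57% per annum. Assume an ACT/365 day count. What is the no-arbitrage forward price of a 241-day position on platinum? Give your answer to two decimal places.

£791.13 per troy ounce

Net carry = r + u − y = 0.0257 + 0.0037 − 0.0196 = 0.0098
F = S·e^((r+u−y)T) = 786.03 · e^(0.0098 × 241/365) = 786.03 · e^0.006471
= 786.03 × 1.006492 = £791.13 per troy ounce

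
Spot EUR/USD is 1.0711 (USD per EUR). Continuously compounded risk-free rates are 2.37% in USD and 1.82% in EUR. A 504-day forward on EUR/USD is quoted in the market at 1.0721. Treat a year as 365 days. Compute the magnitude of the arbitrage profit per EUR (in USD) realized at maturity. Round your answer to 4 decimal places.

Fair forward: F* = S·e^(carry·T), with carry = (r_USD − r_EUR) = 0.0237 − 0.0182 = 0.0055
F* = 1.0711 · e^(0.0055 × 504/365) = 1.0711 · e^0.007595 = 1.0711 × 1.007624 = 1.0793
Market 1.0721 < fair 1.0793: forward underpriced → reverse cash-and-carry (short spot, go long the forward).
At maturity, profit = |F_mkt − F*| = |1.0721 − 1.0793| = 0.0072 per EUR (in USD)

0.0072 per EUR (in USD)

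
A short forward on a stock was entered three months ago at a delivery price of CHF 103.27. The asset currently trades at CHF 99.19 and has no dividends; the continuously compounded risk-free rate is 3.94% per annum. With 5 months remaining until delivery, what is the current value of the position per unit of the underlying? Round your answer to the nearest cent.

CHF 2.40

Current fair forward for the remaining 5 months: F = S·e^(r·T), r = 0.0394
F = 99.19 · e^(0.0394 × 5/12) = 99.19 × 1.016552 = 100.8318
Value of long forward = (F − K)·e^(−rT) = (100.8318 − 103.27) · e^(−0.0394·5/12)
= -2.4382 × 0.983717 = -2.40
Short position value = −(long value) = CHF 2.40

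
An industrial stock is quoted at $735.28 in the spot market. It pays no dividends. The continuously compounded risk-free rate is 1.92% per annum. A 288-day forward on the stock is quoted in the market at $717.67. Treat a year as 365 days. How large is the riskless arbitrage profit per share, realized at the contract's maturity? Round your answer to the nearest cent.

Fair forward: F* = S·e^(carry·T), with carry = r = 0.0192
F* = 735.28 · e^(0.0192 × 288/365) = 735.28 · e^0.015150 = 735.28 × 1.015265 = $746.5040
Market $717.67 < fair $746.5040: forward underpriced → reverse cash-and-carry (short spot, go long the forward).
At maturity, profit = |F_mkt − F*| = |717.67 − 746.5040| = $28.83 per share

$28.83 per share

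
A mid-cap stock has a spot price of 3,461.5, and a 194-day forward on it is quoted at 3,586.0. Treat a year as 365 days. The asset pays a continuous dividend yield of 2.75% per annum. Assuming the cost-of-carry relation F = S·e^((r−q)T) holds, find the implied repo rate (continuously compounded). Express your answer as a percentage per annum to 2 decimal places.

9.40%

From F = S·e^((r−q)T): (r − q) = ln(F/S)/T
ln(3586.0/3461.5) = ln(1.035967) = 0.035335
(r − q) = 0.035335 / (194/365) = 0.066481
r = ln(F/S)/T + q = 0.066481 + 0.0275 = 0.093981
r = 9.40%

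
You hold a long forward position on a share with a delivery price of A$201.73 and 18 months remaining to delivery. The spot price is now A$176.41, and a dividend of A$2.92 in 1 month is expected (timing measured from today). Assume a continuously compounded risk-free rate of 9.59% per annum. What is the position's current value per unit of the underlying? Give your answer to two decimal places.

PV(remaining dividends) I = 2.92·e^(−0.0959·1/12) = 2.8968
Current forward F = (S − I)·e^(rT) = (176.41 − 2.8968)·e^(0.0959·18/12) = 173.5132 × 1.154711 = 200.3576
Value (long) = (F − K)·e^(−rT) = (200.3576 − 201.73) × 0.866018 = -1.1885
Value = -A$1.19

-A$1.19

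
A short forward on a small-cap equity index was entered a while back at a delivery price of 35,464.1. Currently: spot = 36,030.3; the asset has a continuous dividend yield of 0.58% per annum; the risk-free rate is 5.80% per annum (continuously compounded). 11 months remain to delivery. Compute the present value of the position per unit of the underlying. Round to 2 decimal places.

-2211.41

Current fair forward for the remaining 11 months: F = S·e^((r − q)·T), (r − q) = 0.0580 − 0.0058 = 0.0522
F = 36030.3 · e^(0.0522 × 11/12) = 36030.3 × 1.04901329 = 37796.2635
Value of long forward = (F − K)·e^(−rT) = (37796.2635 − 35464.1) · e^(−0.0580·11/12)
= 2332.1635 × 0.94822196 = 2211.41
Short position value = −(long value) = -2211.41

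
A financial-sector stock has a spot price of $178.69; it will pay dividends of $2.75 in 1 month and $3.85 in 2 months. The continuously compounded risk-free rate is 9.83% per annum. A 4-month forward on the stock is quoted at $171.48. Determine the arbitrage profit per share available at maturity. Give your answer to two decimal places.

$6.43 per share

PV(dividends) I = 2.75·e^(−0.0983·1/12) + 3.85·e^(−0.0983·2/12) = 6.5150
Fair forward F* = (S − I)·e^(rT) = (178.69 − 6.5150)·e^0.032767 = 172.1750 × 1.033310 = 177.9101
Market $171.48 < fair 177.9101: forward underpriced → reverse cash-and-carry (short the stock, invest proceeds at r, pay the dividends, go long the forward).
Profit at T = |F_mkt − F*| = |171.48 − 177.9101| = $6.43 per share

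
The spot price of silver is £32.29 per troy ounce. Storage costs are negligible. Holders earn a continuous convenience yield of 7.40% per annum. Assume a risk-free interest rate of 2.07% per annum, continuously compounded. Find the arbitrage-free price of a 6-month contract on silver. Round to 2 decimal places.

£31.44 per troy ounce

Net carry = r + u − y = 0.0207 + 0.0000 − 0.0740 = -0.0533
F = S·e^((r+u−y)T) = 32.29 · e^(-0.0533 × 6/12) = 32.29 · e^-0.026650
= 32.29 × 0.973702 = £31.44 per troy ounce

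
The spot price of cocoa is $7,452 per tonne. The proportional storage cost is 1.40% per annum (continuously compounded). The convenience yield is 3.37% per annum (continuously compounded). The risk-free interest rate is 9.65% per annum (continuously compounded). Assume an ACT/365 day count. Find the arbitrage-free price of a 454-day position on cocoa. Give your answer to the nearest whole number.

$8,199 per tonne

Net carry = r + u − y = 0.0965 + 0.0140 − 0.0337 = 0.0768
F = S·e^((r+u−y)T) = 7452 · e^(0.0768 × 454/365) = 7452 · e^0.095527
= 7452 × 1.100239 = $8,199 per tonne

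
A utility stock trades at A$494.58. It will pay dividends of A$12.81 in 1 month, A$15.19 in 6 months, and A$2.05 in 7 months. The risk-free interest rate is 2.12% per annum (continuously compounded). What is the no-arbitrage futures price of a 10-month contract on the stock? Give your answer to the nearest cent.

A$473.02

PV(dividends) I = 12.81·e^(−0.0212·1/12) + 15.19·e^(−0.0212·6/12) + 2.05·e^(−0.0212·7/12)
I = 12.7874 + 15.0298 + 2.0248 = 29.8420
F = (S − I)·e^(rT) = (494.58 − 29.8420) · e^(0.0212·10/12)
= 464.7380 · e^0.017667 = 464.7380 × 1.017824 = A$473.02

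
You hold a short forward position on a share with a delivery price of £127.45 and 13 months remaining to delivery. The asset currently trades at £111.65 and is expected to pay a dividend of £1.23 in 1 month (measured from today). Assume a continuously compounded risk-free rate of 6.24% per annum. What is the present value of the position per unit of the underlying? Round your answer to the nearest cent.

£8.69

PV(remaining dividends) I = 1.23·e^(−0.0624·1/12) = 1.2236
Current forward F = (S − I)·e^(rT) = (111.65 − 1.2236)·e^(0.0624·13/12) = 110.4264 × 1.069937 = 118.1493
Value (long) = (F − K)·e^(−rT) = (118.1493 − 127.45) × 0.934634 = -8.6928
Short position value = −(long value) = £8.69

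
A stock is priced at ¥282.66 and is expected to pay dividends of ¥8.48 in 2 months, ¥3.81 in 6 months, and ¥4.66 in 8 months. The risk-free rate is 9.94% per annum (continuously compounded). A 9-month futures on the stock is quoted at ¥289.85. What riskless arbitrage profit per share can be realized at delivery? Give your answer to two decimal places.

PV(dividends) I = 8.48·e^(−0.0994·2/12) + 3.81·e^(−0.0994·6/12) + 4.66·e^(−0.0994·8/12) = 16.3272
Fair futures F* = (S − I)·e^(rT) = (282.66 − 16.3272)·e^0.074550 = 266.3328 × 1.077399 = 286.9467
Market ¥289.85 > fair 286.9467: forward overpriced → cash-and-carry (borrow at r, buy the stock and collect the dividends, short the forward).
Profit at T = |F_mkt − F*| = |289.85 − 286.9467| = ¥2.90 per share

¥2.90 per share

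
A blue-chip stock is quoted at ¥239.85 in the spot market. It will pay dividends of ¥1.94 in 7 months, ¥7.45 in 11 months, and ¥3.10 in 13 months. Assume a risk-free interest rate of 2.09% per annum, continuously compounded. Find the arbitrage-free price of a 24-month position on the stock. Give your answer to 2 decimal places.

¥237.31

PV(dividends) I = 1.94·e^(−0.0209·7/12) + 7.45·e^(−0.0209·11/12) + 3.10·e^(−0.0209·13/12)
I = 1.9165 + 7.3086 + 3.0306 = 12.2557
F = (S − I)·e^(rT) = (239.85 − 12.2557) · e^(0.0209·24/12)
= 227.5943 · e^0.041800 = 227.5943 × 1.042686 = ¥237.31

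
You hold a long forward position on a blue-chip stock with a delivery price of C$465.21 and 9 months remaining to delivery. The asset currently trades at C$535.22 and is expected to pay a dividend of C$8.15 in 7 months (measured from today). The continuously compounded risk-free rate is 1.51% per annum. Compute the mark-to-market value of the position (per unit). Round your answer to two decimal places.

PV(remaining dividends) I = 8.15·e^(−0.0151·7/12) = 8.0785
Current forward F = (S − I)·e^(rT) = (535.22 − 8.0785)·e^(0.0151·9/12) = 527.1415 × 1.011389 = 533.1451
Value (long) = (F − K)·e^(−rT) = (533.1451 − 465.21) × 0.988739 = 67.1701
Value = C$67.17

C$67.17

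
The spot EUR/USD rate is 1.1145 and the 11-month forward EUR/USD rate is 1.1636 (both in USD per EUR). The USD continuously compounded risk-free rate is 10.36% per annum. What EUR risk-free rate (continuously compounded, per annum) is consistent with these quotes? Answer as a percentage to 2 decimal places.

F = S·e^((r_USD − r_EUR)T) ⇒ r_EUR = r_USD − ln(F/S)/T
ln(1.1636/1.1145) = 0.043113; /(11/12) = 0.047032
r_EUR = 0.1036 − 0.047032 = 0.056568
r_EUR = 5.66%

5.66%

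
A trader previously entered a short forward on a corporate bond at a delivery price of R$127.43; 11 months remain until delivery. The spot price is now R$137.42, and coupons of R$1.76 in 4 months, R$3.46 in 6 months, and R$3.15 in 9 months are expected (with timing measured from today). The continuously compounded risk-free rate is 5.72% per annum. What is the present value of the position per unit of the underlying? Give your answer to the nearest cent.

PV(remaining coupons) I = 1.76·e^(−0.0572·4/12) + 3.46·e^(−0.0572·6/12) + 3.15·e^(−0.0572·9/12) = 8.1069
Current forward F = (S − I)·e^(rT) = (137.42 − 8.1069)·e^(0.0572·11/12) = 129.3131 × 1.053832 = 136.2743
Value (long) = (F − K)·e^(−rT) = (136.2743 − 127.43) × 0.948918 = 8.3925
Short position value = −(long value) = -R$8.39

-R$8.39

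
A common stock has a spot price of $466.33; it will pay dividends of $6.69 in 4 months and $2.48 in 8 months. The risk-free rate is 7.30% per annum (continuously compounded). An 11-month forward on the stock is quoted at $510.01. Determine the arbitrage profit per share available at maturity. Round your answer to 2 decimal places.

PV(dividends) I = 6.69·e^(−0.0730·4/12) + 2.48·e^(−0.0730·8/12) = 8.8914
Fair forward F* = (S − I)·e^(rT) = (466.33 − 8.8914)·e^0.066917 = 457.4386 × 1.069207 = 489.0966
Market $510.01 > fair 489.0966: forward overpriced → cash-and-carry (borrow at r, buy the stock and collect the dividends, short the forward).
Profit at T = |F_mkt − F*| = |510.01 − 489.0966| = $20.91 per share

$20.91 per share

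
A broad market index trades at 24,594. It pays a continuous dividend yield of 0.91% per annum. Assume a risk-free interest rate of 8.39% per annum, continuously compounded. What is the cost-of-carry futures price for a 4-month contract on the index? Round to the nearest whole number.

F = S·e^((r − q)T) = 24594 · e^((0.0839 − 0.0091) × 4/12)
= 24594 · e^0.024933 = 24594 × 1.025246
F = 25,215

25,215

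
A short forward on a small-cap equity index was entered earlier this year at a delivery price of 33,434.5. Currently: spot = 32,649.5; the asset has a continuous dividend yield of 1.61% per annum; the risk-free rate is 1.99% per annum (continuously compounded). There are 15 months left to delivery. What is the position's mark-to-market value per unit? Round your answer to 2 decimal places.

614.08

Current fair forward for the remaining 15 months: F = S·e^((r − q)·T), (r − q) = 0.0199 − 0.0161 = 0.0038
F = 32649.5 · e^(0.0038 × 15/12) = 32649.5 × 1.00476130 = 32804.9541
Value of long forward = (F − K)·e^(−rT) = (32804.9541 − 33434.5) · e^(−0.0199·15/12)
= -629.5459 × 0.97543183 = -614.08
Short position value = −(long value) = 614.08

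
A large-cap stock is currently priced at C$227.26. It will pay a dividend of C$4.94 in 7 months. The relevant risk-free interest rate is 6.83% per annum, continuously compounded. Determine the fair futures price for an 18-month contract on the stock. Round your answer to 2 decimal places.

PV(dividends) I = 4.94·e^(−0.0683·7/12)
I = 4.7471
F = (S − I)·e^(rT) = (227.26 − 4.7471) · e^(0.0683·18/12)
= 222.5129 · e^0.102450 = 222.5129 × 1.107882 = C$246.52

C$246.52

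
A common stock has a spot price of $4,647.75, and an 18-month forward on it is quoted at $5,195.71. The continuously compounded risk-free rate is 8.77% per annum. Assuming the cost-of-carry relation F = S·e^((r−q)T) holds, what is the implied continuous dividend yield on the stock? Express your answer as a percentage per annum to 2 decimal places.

1.34%

From F = S·e^((r−q)T): (r − q) = ln(F/S)/T
ln(5195.71/4647.75) = ln(1.117898) = 0.111450
(r − q) = 0.111450 / (18/12) = 0.074300
q = r − ln(F/S)/T = 0.0877 − 0.074300 = 0.013400
q = 1.34%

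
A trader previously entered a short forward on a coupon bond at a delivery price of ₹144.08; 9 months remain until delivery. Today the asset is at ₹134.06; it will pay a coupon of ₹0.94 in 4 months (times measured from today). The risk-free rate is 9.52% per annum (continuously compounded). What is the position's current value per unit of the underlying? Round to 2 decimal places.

₹1.00

PV(remaining coupons) I = 0.94·e^(−0.0952·4/12) = 0.9106
Current forward F = (S − I)·e^(rT) = (134.06 − 0.9106)·e^(0.0952·9/12) = 133.1494 × 1.074011 = 143.0039
Value (long) = (F − K)·e^(−rT) = (143.0039 − 144.08) × 0.931089 = -1.0019
Short position value = −(long value) = ₹1.00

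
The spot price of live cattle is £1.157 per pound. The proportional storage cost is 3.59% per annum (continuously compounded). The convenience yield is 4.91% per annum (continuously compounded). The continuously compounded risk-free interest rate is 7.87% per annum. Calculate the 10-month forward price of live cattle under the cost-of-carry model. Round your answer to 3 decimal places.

Net carry = r + u − y = 0.0787 + 0.0359 − 0.0491 = 0.0655
F = S·e^((r+u−y)T) = 1.157 · e^(0.0655 × 10/12) = 1.157 · e^0.054583
= 1.157 × 1.056100 = £1.222 per pound

£1.222 per pound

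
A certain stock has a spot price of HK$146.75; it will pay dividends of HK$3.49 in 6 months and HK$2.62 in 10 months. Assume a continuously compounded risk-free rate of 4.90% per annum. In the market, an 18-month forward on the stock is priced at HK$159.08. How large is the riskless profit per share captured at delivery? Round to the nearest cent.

PV(dividends) I = 3.49·e^(−0.0490·6/12) + 2.62·e^(−0.0490·10/12) = 5.9207
Fair forward F* = (S − I)·e^(rT) = (146.75 − 5.9207)·e^0.073500 = 140.8293 × 1.076269 = 151.5702
Market HK$159.08 > fair 151.5702: forward overpriced → cash-and-carry (borrow at r, buy the stock and collect the dividends, short the forward).
Profit at T = |F_mkt − F*| = |159.08 − 151.5702| = HK$7.51 per share

HK$7.51 per share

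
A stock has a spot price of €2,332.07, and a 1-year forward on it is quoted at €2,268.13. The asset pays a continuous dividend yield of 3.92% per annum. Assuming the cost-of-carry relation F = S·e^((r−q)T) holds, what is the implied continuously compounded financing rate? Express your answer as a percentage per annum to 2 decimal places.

From F = S·e^((r−q)T): (r − q) = ln(F/S)/T
ln(2268.13/2332.07) = ln(0.972582) = -0.027801
(r − q) = -0.027801 / (1) = -0.027801
r = ln(F/S)/T + q = -0.027801 + 0.0392 = 0.011399
r = 1.14%

1.14%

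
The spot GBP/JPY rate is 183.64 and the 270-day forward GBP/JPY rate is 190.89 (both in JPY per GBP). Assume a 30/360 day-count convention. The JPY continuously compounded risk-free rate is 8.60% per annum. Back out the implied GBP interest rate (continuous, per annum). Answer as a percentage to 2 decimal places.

3.44%

F = S·e^((r_JPY − r_GBP)T) ⇒ r_GBP = r_JPY − ln(F/S)/T
ln(190.89/183.64) = 0.038720; /(270/360) = 0.051627
r_GBP = 0.0860 − 0.051627 = 0.034373
r_GBP = 3.44%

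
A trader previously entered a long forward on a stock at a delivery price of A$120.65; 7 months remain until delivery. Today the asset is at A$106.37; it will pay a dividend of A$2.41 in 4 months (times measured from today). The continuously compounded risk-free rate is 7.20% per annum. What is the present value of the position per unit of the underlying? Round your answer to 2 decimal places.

-A$11.67

PV(remaining dividends) I = 2.41·e^(−0.0720·4/12) = 2.3528
Current forward F = (S − I)·e^(rT) = (106.37 − 2.3528)·e^(0.0720·7/12) = 104.0172 × 1.042894 = 108.4789
Value (long) = (F − K)·e^(−rT) = (108.4789 − 120.65) × 0.958870 = -11.6705
Value = -A$11.67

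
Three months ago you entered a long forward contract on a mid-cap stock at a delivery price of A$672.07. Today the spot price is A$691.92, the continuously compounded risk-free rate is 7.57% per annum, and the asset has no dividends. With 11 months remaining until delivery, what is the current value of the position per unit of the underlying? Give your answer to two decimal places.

A$64.90

Current fair forward for the remaining 11 months: F = S·e^(r·T), r = 0.0757
F = 691.92 · e^(0.0757 × 11/12) = 691.92 × 1.071856 = 741.6386
Value of long forward = (F − K)·e^(−rT) = (741.6386 − 672.07) · e^(−0.0757·11/12)
= 69.5686 × 0.932961 = 64.90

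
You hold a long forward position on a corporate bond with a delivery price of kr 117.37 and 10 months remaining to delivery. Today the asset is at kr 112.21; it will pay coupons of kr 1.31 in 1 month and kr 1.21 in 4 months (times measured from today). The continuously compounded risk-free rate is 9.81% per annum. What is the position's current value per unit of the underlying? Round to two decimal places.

kr 1.58

PV(remaining coupons) I = 1.31·e^(−0.0981·1/12) + 1.21·e^(−0.0981·4/12) = 2.4704
Current forward F = (S − I)·e^(rT) = (112.21 − 2.4704)·e^(0.0981·10/12) = 109.7396 × 1.085184 = 119.0877
Value (long) = (F − K)·e^(−rT) = (119.0877 − 117.37) × 0.921502 = 1.5829
Value = kr 1.58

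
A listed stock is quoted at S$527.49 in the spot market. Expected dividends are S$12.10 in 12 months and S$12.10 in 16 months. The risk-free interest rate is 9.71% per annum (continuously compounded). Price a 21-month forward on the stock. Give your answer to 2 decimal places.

PV(dividends) I = 12.10·e^(−0.0971·12/12) + 12.10·e^(−0.0971·16/12)
I = 10.9803 + 10.6306 = 21.6109
F = (S − I)·e^(rT) = (527.49 − 21.6109) · e^(0.0971·21/12)
= 505.8791 · e^0.169925 = 505.8791 × 1.185216 = S$599.58

S$599.58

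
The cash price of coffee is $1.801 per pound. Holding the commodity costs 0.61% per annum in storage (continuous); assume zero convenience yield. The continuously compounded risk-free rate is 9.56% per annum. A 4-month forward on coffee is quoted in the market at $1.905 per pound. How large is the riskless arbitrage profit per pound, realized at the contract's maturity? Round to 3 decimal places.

Fair forward: F* = S·e^(carry·T), with carry = (r + u) = 0.0956 + 0.0061 = 0.1017
F* = 1.801 · e^(0.1017 × 4/12) = 1.801 · e^0.033900 = 1.801 × 1.034481 = $1.8631
Market $1.905 > fair $1.8631: forward overpriced → cash-and-carry (buy spot, short the forward).
At maturity, profit = |F_mkt − F*| = |1.905 − 1.8631| = $0.042 per pound

$0.042 per pound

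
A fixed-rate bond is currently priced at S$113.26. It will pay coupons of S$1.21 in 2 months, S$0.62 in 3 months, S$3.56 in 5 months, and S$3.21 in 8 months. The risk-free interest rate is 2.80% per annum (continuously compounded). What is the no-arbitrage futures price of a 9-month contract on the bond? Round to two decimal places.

PV(coupons) I = 1.21·e^(−0.0280·2/12) + 0.62·e^(−0.0280·3/12) + 3.56·e^(−0.0280·5/12) + 3.21·e^(−0.0280·8/12)
I = 1.2044 + 0.6157 + 3.5187 + 3.1506 = 8.4894
F = (S − I)·e^(rT) = (113.26 − 8.4894) · e^(0.0280·9/12)
= 104.7706 · e^0.021000 = 104.7706 × 1.021222 = S$106.99

S$106.99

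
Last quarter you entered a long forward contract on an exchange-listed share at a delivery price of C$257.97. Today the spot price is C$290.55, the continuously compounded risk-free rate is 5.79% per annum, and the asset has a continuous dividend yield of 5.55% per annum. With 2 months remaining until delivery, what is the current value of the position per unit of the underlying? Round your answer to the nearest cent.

C$32.38

Current fair forward for the remaining 2 months: F = S·e^((r − q)·T), (r − q) = 0.0579 − 0.0555 = 0.0024
F = 290.55 · e^(0.0024 × 2/12) = 290.55 × 1.000400 = 290.6662
Value of long forward = (F − K)·e^(−rT) = (290.6662 − 257.97) · e^(−0.0579·2/12)
= 32.6962 × 0.990396 = 32.38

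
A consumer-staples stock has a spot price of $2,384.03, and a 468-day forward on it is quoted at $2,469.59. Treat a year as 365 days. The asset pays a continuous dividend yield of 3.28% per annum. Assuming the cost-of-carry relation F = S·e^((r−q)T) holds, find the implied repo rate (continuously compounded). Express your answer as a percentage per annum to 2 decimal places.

6.03%

From F = S·e^((r−q)T): (r − q) = ln(F/S)/T
ln(2469.59/2384.03) = ln(1.035889) = 0.035260
(r − q) = 0.035260 / (468/365) = 0.027500
r = ln(F/S)/T + q = 0.027500 + 0.0328 = 0.060300
r = 6.03%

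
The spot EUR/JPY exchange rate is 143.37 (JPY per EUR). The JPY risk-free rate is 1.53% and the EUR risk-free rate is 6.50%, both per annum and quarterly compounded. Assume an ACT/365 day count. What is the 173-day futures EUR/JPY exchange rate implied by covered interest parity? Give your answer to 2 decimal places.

140.06

By covered interest parity, F = S · (1+r_JPY/4)^(4T) / (1+r_EUR/4)^(4T)
= 143.37 × 1.007264 / 1.031032 = 143.37 × 0.976947
F = 140.06 JPY per EUR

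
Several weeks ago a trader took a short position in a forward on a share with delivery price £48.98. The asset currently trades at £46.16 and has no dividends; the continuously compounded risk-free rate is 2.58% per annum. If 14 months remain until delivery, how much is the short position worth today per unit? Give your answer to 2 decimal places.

£1.37

Current fair forward for the remaining 14 months: F = S·e^(r·T), r = 0.0258
F = 46.16 · e^(0.0258 × 14/12) = 46.16 × 1.030558 = 47.5706
Value of long forward = (F − K)·e^(−rT) = (47.5706 − 48.98) · e^(−0.0258·14/12)
= -1.4094 × 0.970348 = -1.37
Short position value = −(long value) = £1.37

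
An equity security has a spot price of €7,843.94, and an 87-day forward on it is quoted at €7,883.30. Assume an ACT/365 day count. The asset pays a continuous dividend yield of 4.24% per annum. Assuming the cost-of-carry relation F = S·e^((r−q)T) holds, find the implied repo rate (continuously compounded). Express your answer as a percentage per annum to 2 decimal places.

From F = S·e^((r−q)T): (r − q) = ln(F/S)/T
ln(7883.30/7843.94) = ln(1.005018) = 0.005005
(r − q) = 0.005005 / (87/365) = 0.020998
r = ln(F/S)/T + q = 0.020998 + 0.0424 = 0.063398
r = 6.34%

6.34%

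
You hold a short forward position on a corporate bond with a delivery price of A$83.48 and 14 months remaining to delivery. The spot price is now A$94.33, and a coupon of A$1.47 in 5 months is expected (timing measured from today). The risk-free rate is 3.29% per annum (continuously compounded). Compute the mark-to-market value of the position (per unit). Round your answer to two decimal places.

PV(remaining coupons) I = 1.47·e^(−0.0329·5/12) = 1.4500
Current forward F = (S − I)·e^(rT) = (94.33 − 1.4500)·e^(0.0329·14/12) = 92.8800 × 1.039129 = 96.5143
Value (long) = (F − K)·e^(−rT) = (96.5143 − 83.48) × 0.962344 = 12.5435
Short position value = −(long value) = -A$12.54

-A$12.54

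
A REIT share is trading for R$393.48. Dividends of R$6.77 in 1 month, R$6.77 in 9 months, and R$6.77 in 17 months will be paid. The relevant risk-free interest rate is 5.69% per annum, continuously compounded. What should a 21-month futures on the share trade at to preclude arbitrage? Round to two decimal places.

PV(dividends) I = 6.77·e^(−0.0569·1/12) + 6.77·e^(−0.0569·9/12) + 6.77·e^(−0.0569·17/12)
I = 6.7380 + 6.4872 + 6.2457 = 19.4709
F = (S − I)·e^(rT) = (393.48 − 19.4709) · e^(0.0569·21/12)
= 374.0091 · e^0.099575 = 374.0091 × 1.104701 = R$413.17

R$413.17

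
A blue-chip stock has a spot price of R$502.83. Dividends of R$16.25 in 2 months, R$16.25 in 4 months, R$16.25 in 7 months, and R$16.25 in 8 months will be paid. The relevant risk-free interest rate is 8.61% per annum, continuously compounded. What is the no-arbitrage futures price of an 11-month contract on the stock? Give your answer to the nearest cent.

R$476.38

PV(dividends) I = 16.25·e^(−0.0861·2/12) + 16.25·e^(−0.0861·4/12) + 16.25·e^(−0.0861·7/12) + 16.25·e^(−0.0861·8/12)
I = 16.0185 + 15.7903 + 15.4540 + 15.3435 = 62.6063
F = (S − I)·e^(rT) = (502.83 − 62.6063) · e^(0.0861·11/12)
= 440.2237 · e^0.078925 = 440.2237 × 1.082123 = R$476.38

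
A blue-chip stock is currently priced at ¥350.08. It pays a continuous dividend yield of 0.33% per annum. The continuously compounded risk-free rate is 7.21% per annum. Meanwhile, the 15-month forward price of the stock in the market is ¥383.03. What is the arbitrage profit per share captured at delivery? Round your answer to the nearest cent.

Fair forward: F* = S·e^(carry·T), with carry = (r − q) = 0.0721 − 0.0033 = 0.0688
F* = 350.08 · e^(0.0688 × 15/12) = 350.08 · e^0.086000 = 350.08 × 1.089806 = ¥381.5193
Market ¥383.03 > fair ¥381.5193: forward overpriced → cash-and-carry (buy spot, short the forward).
At maturity, profit = |F_mkt − F*| = |383.03 − 381.5193| = ¥1.51 per share

¥1.51 per share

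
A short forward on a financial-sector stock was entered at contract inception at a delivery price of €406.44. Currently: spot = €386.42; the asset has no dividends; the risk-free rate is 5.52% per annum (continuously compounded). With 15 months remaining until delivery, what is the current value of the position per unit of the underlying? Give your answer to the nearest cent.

-€7.08

Current fair forward for the remaining 15 months: F = S·e^(r·T), r = 0.0552
F = 386.42 · e^(0.0552 × 15/12) = 386.42 × 1.071436 = 414.0243
Value of long forward = (F − K)·e^(−rT) = (414.0243 − 406.44) · e^(−0.0552·15/12)
= 7.5843 × 0.933327 = 7.08
Short position value = −(long value) = -€7.08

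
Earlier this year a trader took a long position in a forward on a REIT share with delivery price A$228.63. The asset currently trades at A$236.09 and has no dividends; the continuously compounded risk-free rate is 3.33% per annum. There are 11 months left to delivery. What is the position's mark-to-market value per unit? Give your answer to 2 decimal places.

A$14.33

Current fair forward for the remaining 11 months: F = S·e^(r·T), r = 0.0333
F = 236.09 · e^(0.0333 × 11/12) = 236.09 × 1.030996 = 243.4078
Value of long forward = (F − K)·e^(−rT) = (243.4078 − 228.63) · e^(−0.0333·11/12)
= 14.7778 × 0.969936 = 14.33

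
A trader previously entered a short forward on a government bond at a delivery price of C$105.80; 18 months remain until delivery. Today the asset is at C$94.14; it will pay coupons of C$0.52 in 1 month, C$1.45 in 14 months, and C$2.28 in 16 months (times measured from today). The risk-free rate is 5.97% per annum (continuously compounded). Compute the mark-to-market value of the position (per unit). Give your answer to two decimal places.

C$6.57

PV(remaining coupons) I = 0.52·e^(−0.0597·1/12) + 1.45·e^(−0.0597·14/12) + 2.28·e^(−0.0597·16/12) = 3.9754
Current forward F = (S − I)·e^(rT) = (94.14 − 3.9754)·e^(0.0597·18/12) = 90.1646 × 1.093682 = 98.6114
Value (long) = (F − K)·e^(−rT) = (98.6114 − 105.80) × 0.914343 = -6.5728
Short position value = −(long value) = C$6.57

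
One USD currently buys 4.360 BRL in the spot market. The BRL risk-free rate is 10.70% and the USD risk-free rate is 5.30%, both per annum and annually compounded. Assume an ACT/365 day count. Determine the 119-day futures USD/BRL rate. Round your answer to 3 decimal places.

4.432

By covered interest parity, F = S · (1+r_BRL)^T / (1+r_USD)^T
= 4.360 × 1.033697 / 1.016980 = 4.360 × 1.016438
F = 4.432 BRL per USD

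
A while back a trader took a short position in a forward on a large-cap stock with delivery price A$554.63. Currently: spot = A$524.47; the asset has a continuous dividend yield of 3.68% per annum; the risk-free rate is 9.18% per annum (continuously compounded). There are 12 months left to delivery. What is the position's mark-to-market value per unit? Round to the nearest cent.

Current fair forward for the remaining 12 months: F = S·e^((r − q)·T), (r − q) = 0.0918 − 0.0368 = 0.0550
F = 524.47 · e^(0.0550 × 12/12) = 524.47 × 1.056541 = 554.1241
Value of long forward = (F − K)·e^(−rT) = (554.1241 − 554.63) · e^(−0.0918·12/12)
= -0.5059 × 0.912288 = -0.46
Short position value = −(long value) = A$0.46

A$0.46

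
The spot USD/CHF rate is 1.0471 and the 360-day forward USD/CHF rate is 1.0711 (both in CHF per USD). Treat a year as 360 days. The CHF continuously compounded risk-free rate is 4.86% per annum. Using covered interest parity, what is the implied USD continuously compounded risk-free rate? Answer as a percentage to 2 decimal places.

2.59%

F = S·e^((r_CHF − r_USD)T) ⇒ r_USD = r_CHF − ln(F/S)/T
ln(1.0711/1.0471) = 0.022662; /(360/360) = 0.022662
r_USD = 0.0486 − 0.022662 = 0.025938
r_USD = 2.59%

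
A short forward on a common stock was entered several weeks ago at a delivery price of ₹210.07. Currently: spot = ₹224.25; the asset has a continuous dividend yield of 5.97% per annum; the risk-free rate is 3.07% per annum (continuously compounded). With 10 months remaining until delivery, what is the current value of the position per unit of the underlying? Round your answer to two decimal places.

Current fair forward for the remaining 10 months: F = S·e^((r − q)·T), (r − q) = 0.0307 − 0.0597 = -0.0290
F = 224.25 · e^(-0.0290 × 10/12) = 224.25 × 0.976123 = 218.8956
Value of long forward = (F − K)·e^(−rT) = (218.8956 − 210.07) · e^(−0.0307·10/12)
= 8.8256 × 0.974741 = 8.60
Short position value = −(long value) = -₹8.60

-₹8.60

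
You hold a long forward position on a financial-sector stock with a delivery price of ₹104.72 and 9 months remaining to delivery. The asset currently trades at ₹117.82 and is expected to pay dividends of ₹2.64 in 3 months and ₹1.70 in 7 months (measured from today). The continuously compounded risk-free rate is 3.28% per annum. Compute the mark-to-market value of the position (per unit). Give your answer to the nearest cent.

₹11.36

PV(remaining dividends) I = 2.64·e^(−0.0328·3/12) + 1.70·e^(−0.0328·7/12) = 4.2862
Current forward F = (S − I)·e^(rT) = (117.82 − 4.2862)·e^(0.0328·9/12) = 113.5338 × 1.024905 = 116.3614
Value (long) = (F − K)·e^(−rT) = (116.3614 − 104.72) × 0.975700 = 11.3585
Value = ₹11.36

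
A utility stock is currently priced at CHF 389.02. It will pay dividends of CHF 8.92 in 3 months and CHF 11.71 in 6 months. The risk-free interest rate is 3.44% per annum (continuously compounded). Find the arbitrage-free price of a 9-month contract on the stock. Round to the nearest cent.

CHF 378.30

PV(dividends) I = 8.92·e^(−0.0344·3/12) + 11.71·e^(−0.0344·6/12)
I = 8.8436 + 11.5103 = 20.3539
F = (S − I)·e^(rT) = (389.02 − 20.3539) · e^(0.0344·9/12)
= 368.6661 · e^0.025800 = 368.6661 × 1.026136 = CHF 378.30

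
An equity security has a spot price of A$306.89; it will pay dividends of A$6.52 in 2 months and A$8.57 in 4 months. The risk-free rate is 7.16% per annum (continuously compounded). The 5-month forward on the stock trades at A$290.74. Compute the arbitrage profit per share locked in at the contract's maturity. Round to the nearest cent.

PV(dividends) I = 6.52·e^(−0.0716·2/12) + 8.57·e^(−0.0716·4/12) = 14.8105
Fair forward F* = (S − I)·e^(rT) = (306.89 − 14.8105)·e^0.029833 = 292.0795 × 1.030282 = 300.9243
Market A$290.74 < fair 300.9243: forward underpriced → reverse cash-and-carry (short the stock, invest proceeds at r, pay the dividends, go long the forward).
Profit at T = |F_mkt − F*| = |290.74 − 300.9243| = A$10.18 per share

A$10.18 per share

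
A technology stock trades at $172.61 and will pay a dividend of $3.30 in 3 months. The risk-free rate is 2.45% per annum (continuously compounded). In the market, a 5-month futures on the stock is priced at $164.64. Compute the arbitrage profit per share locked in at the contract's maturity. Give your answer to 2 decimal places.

PV(dividends) I = 3.30·e^(−0.0245·3/12) = 3.2798
Fair futures F* = (S − I)·e^(rT) = (172.61 − 3.2798)·e^0.010208 = 169.3302 × 1.010260 = 171.0675
Market $164.64 < fair 171.0675: forward underpriced → reverse cash-and-carry (short the stock, invest proceeds at r, pay the dividends, go long the forward).
Profit at T = |F_mkt − F*| = |164.64 − 171.0675| = $6.43 per share

$6.43 per share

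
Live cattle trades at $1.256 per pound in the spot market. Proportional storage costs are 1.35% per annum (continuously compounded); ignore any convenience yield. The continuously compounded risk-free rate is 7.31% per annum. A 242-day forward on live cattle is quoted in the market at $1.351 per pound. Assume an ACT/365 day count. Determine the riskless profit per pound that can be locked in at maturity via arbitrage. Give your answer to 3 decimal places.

Fair forward: F* = S·e^(carry·T), with carry = (r + u) = 0.0731 + 0.0135 = 0.0866
F* = 1.256 · e^(0.0866 × 242/365) = 1.256 · e^0.057417 = 1.256 × 1.059097 = $1.3302
Market $1.351 > fair $1.3302: forward overpriced → cash-and-carry (buy spot, short the forward).
At maturity, profit = |F_mkt − F*| = |1.351 − 1.3302| = $0.021 per pound

$0.021 per pound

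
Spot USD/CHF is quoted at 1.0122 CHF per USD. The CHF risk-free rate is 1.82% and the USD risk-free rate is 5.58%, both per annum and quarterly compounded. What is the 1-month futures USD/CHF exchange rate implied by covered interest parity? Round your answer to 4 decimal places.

By covered interest parity, F = S · (1+r_CHF/4)^(4T) / (1+r_USD/4)^(4T)
= 1.0122 × 1.001514 / 1.004629 = 1.0122 × 0.996899
F = 1.0091 CHF per USD

1.0091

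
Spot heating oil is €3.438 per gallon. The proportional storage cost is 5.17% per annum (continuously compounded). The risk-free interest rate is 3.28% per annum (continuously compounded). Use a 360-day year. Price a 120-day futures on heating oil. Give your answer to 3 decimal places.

€3.536 per gallon

Net carry = r + u − y = 0.0328 + 0.0517 − 0.0000 = 0.0845
F = S·e^((r+u−y)T) = 3.438 · e^(0.0845 × 120/360) = 3.438 · e^0.028167
= 3.438 × 1.028567 = €3.536 per gallon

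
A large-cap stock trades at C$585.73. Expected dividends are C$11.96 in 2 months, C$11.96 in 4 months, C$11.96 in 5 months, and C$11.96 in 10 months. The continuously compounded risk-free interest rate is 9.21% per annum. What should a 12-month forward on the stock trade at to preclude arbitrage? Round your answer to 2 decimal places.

PV(dividends) I = 11.96·e^(−0.0921·2/12) + 11.96·e^(−0.0921·4/12) + 11.96·e^(−0.0921·5/12) + 11.96·e^(−0.0921·10/12)
I = 11.7778 + 11.5984 + 11.5097 + 11.0764 = 45.9623
F = (S − I)·e^(rT) = (585.73 − 45.9623) · e^(0.0921·12/12)
= 539.7677 · e^0.092100 = 539.7677 × 1.096474 = C$591.84

C$591.84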